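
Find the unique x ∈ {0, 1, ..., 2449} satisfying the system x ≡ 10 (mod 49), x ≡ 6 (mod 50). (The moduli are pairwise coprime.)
x ≡ 206 (mod 2450); the representative in [0, 2450) is 206

The moduli 49, 50 are pairwise coprime, so by the CRT there is a unique solution mod 49·50 = 2450.
Solve by successive substitution. Start with x ≡ 10 (mod 49).
  Combine with x ≡ 6 (mod 50): write x = 10 + 49·t and require 10 + 49·t ≡ 6 (mod 50), i.e. 49·t ≡ 6 − 10 ≡ 46 (mod 50). Since 49^(−1) ≡ 49 (mod 50), t ≡ 49·46 ≡ 4 (mod 50). So x ≡ 10 + 49·4 = 206 (mod 2450).
Unique solution in [0, 2450): x = 206.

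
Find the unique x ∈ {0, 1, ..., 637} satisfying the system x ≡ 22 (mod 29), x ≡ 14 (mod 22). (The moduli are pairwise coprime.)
x ≡ 80 (mod 638); the representative in [0, 638) is 80

The moduli 29, 22 are pairwise coprime, so by the CRT there is a unique solution mod 29·22 = 638.
Solve by successive substitution. Start with x ≡ 22 (mod 29).
  Combine with x ≡ 14 (mod 22): write x = 22 + 29·t and require 22 + 29·t ≡ 14 (mod 22), i.e. 29·t ≡ 14 − 22 ≡ 14 (mod 22). Since 29^(−1) ≡ 19 (mod 22) (29 ≡ 7 (mod 22)), t ≡ 19·14 ≡ 2 (mod 22). So x ≡ 22 + 29·2 = 80 (mod 638).
Unique solution in [0, 638): x = 80.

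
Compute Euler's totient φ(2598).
φ(2598) = 864

φ is multiplicative, with φ(p^e) = p^e − p^(e−1). Factorise 2598 = 2 · 3 · 433. Then
  φ(2598) = (2 − 1) · (3 − 1) · (433 − 1) = 1 · 2 · 432 = 864.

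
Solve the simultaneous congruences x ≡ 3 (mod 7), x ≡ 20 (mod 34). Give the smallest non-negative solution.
x ≡ 122 (mod 238); the representative in [0, 238) is 122

The moduli 7, 34 are pairwise coprime, so by the CRT there is a unique solution mod 7·34 = 238.
Solve by successive substitution. Start with x ≡ 3 (mod 7).
  Combine with x ≡ 20 (mod 34): write x = 3 + 7·t and require 3 + 7·t ≡ 20 (mod 34), i.e. 7·t ≡ 20 − 3 ≡ 17 (mod 34). Since 7^(−1) ≡ 5 (mod 34), t ≡ 5·17 ≡ 17 (mod 34). So x ≡ 3 + 7·17 = 122 (mod 238).
Unique solution in [0, 238): x = 122.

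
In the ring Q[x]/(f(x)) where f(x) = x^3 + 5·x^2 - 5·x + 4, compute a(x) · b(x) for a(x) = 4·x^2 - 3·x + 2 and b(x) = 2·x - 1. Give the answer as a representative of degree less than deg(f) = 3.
First multiply in Q[x] without reducing: a · b = 8·x^3 - 10·x^2 + 7·x - 2. Now divide by f(x) = x^3 + 5·x^2 - 5·x + 4, eliminating the leading term at each step:
  leading term 8·x^3: subtract (8)·f(x) = 8·x^3 + 40·x^2 - 40·x + 32, leaving -50·x^2 + 47·x - 34
The degree is now < 3, so this is the remainder. Hence a · b ≡ -50·x^2 + 47·x - 34 in Q[x]/(f).

Final answer: a · b ≡ -50·x^2 + 47·x - 34 (mod f(x))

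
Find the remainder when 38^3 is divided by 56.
Use repeated squaring. Binary(3) = 11. Walk through the bits of the exponent 3 left-to-right: at each bit after the leading one, square the running value, then multiply by 38 if the bit is 1 (always reducing mod 56):
  bit 1 = 1 (leading): start with 38.
  bit 2 = 1: square 38^2 = 1444 ≡ 44; bit is 1, so multiply 44·38 = 1672 ≡ 48 (mod 56).
Final value: 38^3 ≡ 48 (mod 56).

Final answer: 48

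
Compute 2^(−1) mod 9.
2^(−1) ≡ 5 (mod 9)

Apply the extended Euclidean algorithm to (9, 2), tracking rows (r, s, t) with s·9 + t·2 = r. Each division r_prev = q·r_cur + r_new produces the new row as (previous row) − q·(current row):
  row A: (9, 1, 0)   [1·9 + 0·2 = 9]
  row B: (2, 0, 1)   [0·9 + 1·2 = 2]
  9 = 4·2 + 1   → row C = row A − 4·row B = (1, 1, −4)   [check: 1·9 − 4·2 = 1]
  2 = 2·1 + 0   → remainder 0, stop. gcd = 1 (last nonzero row C).
The gcd is 1, so 2 is invertible mod 9. The last nonzero row gives 1·9 − 4·2 = 1, so t = −4. So 2^(−1) ≡ −4 ≡ 5 (mod 9). Verify: 2 · 5 = 10 ≡ 1 (mod 9). ✓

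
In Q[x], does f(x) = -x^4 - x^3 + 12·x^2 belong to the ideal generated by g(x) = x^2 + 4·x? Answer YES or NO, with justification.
YES

In Q[x] the ideal (g) consists of all multiples of g, so f ∈ (g) iff g | f, i.e. iff the remainder of f on division by g is 0. Divide f by g (g is monic, so eliminate the leading term of the running remainder at each step):
  leading term -x^4: subtract (-x^2)·g(x) = -x^4 - 4·x^3, leaving 3·x^3 + 12·x^2
  leading term 3·x^3: subtract (3·x)·g(x) = 3·x^3 + 12·x^2, leaving 0
The remainder is 0, so f(x) = g(x) · h(x) with h(x) = -x^2 + 3·x. Hence g | f, i.e. f ∈ (g).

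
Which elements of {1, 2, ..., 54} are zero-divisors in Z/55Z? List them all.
An element a ∈ Z/55Z (with a ≠ 0) is a zero-divisor iff gcd(a, 55) > 1 (because a is a unit precisely when gcd(a, n) = 1, and in Z/nZ every nonzero, non-unit element is a zero-divisor). Scan a = 1, ..., 54 and keep those with gcd(a, 55) > 1:
  gcd(5, 55) = 5, gcd(10, 55) = 5, gcd(11, 55) = 11, gcd(15, 55) = 5, gcd(20, 55) = 5, gcd(22, 55) = 11, gcd(25, 55) = 5, gcd(30, 55) = 5, gcd(33, 55) = 11, gcd(35, 55) = 5, gcd(40, 55) = 5, gcd(44, 55) = 11, gcd(45, 55) = 5, gcd(50, 55) = 5.
All other a ∈ {1, ..., 54} have gcd(a, 55) = 1 and are units. So the nonzero zero-divisors are exactly the 14 values of a appearing in this scan.

Final answer: nonzero zero-divisors of Z/55Z = {5, 10, 11, 15, 20, 22, 25, 30, 33, 35, 40, 44, 45, 50}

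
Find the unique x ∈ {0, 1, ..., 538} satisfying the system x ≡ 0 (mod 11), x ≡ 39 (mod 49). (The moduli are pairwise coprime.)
The moduli 11, 49 are pairwise coprime, so by the CRT there is a unique solution mod 11·49 = 539.
Solve by successive substitution. Start with x ≡ 0 (mod 11).
  Combine with x ≡ 39 (mod 49): write x = 11·t and require 11·t ≡ 39 (mod 49). Since 11^(−1) ≡ 9 (mod 49), t ≡ 9·39 ≡ 8 (mod 49). So x ≡ 11·8 = 88 (mod 539).
Unique solution in [0, 539): x = 88.

Final answer: x ≡ 88 (mod 539); the representative in [0, 539) is 88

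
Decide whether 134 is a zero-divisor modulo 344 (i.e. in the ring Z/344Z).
YES

gcd(134, 344) = 2 > 1, so 134 is not a unit in Z/344Z. In Z/nZ every nonzero non-unit is a zero-divisor: explicitly, take b = 344/gcd = 172 ≠ 0 (mod 344); then 134·172 = 23048 = 67·344, i.e. 134·172 ≡ 0 (mod 344). So 134 is a zero-divisor.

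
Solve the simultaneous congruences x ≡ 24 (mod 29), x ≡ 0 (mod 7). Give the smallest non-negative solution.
x ≡ 140 (mod 203); the representative in [0, 203) is 140

The moduli 29, 7 are pairwise coprime, so by the CRT there is a unique solution mod 29·7 = 203.
Solve by successive substitution. Start with x ≡ 24 (mod 29).
  Combine with x ≡ 0 (mod 7): write x = 24 + 29·t and require 24 + 29·t ≡ 0 (mod 7), i.e. 29·t ≡ 0 − 24 ≡ 4 (mod 7). Since 29^(−1) ≡ 1 (mod 7) (29 ≡ 1 (mod 7)), t ≡ 1·4 ≡ 4 (mod 7). So x ≡ 24 + 29·4 = 140 (mod 203).
Unique solution in [0, 203): x = 140.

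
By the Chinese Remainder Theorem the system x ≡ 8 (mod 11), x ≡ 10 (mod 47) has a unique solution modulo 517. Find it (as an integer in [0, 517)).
x ≡ 151 (mod 517); the representative in [0, 517) is 151

The moduli 11, 47 are pairwise coprime, so by the CRT there is a unique solution mod 11·47 = 517.
Solve by successive substitution. Start with x ≡ 8 (mod 11).
  Combine with x ≡ 10 (mod 47): write x = 8 + 11·t and require 8 + 11·t ≡ 10 (mod 47), i.e. 11·t ≡ 10 − 8 ≡ 2 (mod 47). Since 11^(−1) ≡ 30 (mod 47), t ≡ 30·2 ≡ 13 (mod 47). So x ≡ 8 + 11·13 = 151 (mod 517).
Unique solution in [0, 517): x = 151.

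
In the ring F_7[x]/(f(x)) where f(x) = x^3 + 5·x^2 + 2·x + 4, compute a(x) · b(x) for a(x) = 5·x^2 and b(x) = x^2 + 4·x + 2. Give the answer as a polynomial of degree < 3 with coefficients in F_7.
Multiply as integer polynomials: a · b = 5·x^4 + 20·x^3 + 10·x^2. Reducing coefficients mod 7: a · b ≡ 5·x^4 + 6·x^3 + 3·x^2. Now divide by f(x) = x^3 + 5·x^2 + 2·x + 4 in F_7[x], eliminating the leading term at each step:
  leading term 5·x^4: subtract (5·x)·f(x) = 5·x^4 + 4·x^3 + 3·x^2 + 6·x, leaving 2·x^3 + x (coefficients mod 7)
  leading term 2·x^3: subtract (2)·f(x) = 2·x^3 + 3·x^2 + 4·x + 1, leaving 4·x^2 + 4·x + 6 (coefficients mod 7)
The degree is now < 3, so this is the remainder. Hence a · b ≡ 4·x^2 + 4·x + 6 in F_7[x]/(f).

Final answer: a · b ≡ 4·x^2 + 4·x + 6 (mod f(x))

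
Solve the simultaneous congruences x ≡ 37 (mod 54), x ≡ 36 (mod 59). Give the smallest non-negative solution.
The moduli 54, 59 are pairwise coprime, so by the CRT there is a unique solution mod 54·59 = 3186.
Solve by successive substitution. Start with x ≡ 37 (mod 54).
  Combine with x ≡ 36 (mod 59): write x = 37 + 54·t and require 37 + 54·t ≡ 36 (mod 59), i.e. 54·t ≡ 36 − 37 ≡ 58 (mod 59). Since 54^(−1) ≡ 47 (mod 59), t ≡ 47·58 ≡ 12 (mod 59). So x ≡ 37 + 54·12 = 685 (mod 3186).
Unique solution in [0, 3186): x = 685.

Final answer: x ≡ 685 (mod 3186); the representative in [0, 3186) is 685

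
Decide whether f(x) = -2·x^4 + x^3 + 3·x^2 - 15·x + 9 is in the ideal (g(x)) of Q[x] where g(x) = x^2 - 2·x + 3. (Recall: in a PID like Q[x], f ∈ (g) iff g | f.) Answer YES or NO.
YES

In Q[x] the ideal (g) consists of all multiples of g, so f ∈ (g) iff g | f, i.e. iff the remainder of f on division by g is 0. Divide f by g (g is monic, so eliminate the leading term of the running remainder at each step):
  leading term -2·x^4: subtract (-2·x^2)·g(x) = -2·x^4 + 4·x^3 - 6·x^2, leaving -3·x^3 + 9·x^2 - 15·x + 9
  leading term -3·x^3: subtract (-3·x)·g(x) = -3·x^3 + 6·x^2 - 9·x, leaving 3·x^2 - 6·x + 9
  leading term 3·x^2: subtract (3)·g(x) = 3·x^2 - 6·x + 9, leaving 0
The remainder is 0, so f(x) = g(x) · h(x) with h(x) = -2·x^2 - 3·x + 3. Hence g | f, i.e. f ∈ (g).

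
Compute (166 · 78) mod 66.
Reduce the factors first: 166 ≡ 34, 78 ≡ 12 (mod 66), so 166 · 78 ≡ 34 · 12 (mod 66). 34 · 12 = 408. Dividing by 66: 408 = 6·66 + 12. So (166 · 78) mod 66 = 12.

Final answer: 12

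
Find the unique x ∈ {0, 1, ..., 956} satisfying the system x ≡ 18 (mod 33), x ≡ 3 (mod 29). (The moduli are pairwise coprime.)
x ≡ 612 (mod 957); the representative in [0, 957) is 612

The moduli 33, 29 are pairwise coprime, so by the CRT there is a unique solution mod 33·29 = 957.
Solve by successive substitution. Start with x ≡ 18 (mod 33).
  Combine with x ≡ 3 (mod 29): write x = 18 + 33·t and require 18 + 33·t ≡ 3 (mod 29), i.e. 33·t ≡ 3 − 18 ≡ 14 (mod 29). Since 33^(−1) ≡ 22 (mod 29) (33 ≡ 4 (mod 29)), t ≡ 22·14 ≡ 18 (mod 29). So x ≡ 18 + 33·18 = 612 (mod 957).
Unique solution in [0, 957): x = 612.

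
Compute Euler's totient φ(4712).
φ is multiplicative, with φ(p^e) = p^e − p^(e−1). Factorise 4712 = 2^3 · 19 · 31. Then
  φ(4712) = (2^3 − 2^2) · (19 − 1) · (31 − 1) = 4 · 18 · 30 = 2160.

Final answer: φ(4712) = 2160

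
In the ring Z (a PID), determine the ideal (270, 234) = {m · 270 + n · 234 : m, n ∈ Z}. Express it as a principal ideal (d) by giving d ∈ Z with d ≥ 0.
(270, 234) = (18); d = 18

In the PID Z, (a, b) is generated by gcd(a, b). Compute gcd(270, 234) with the extended Euclidean algorithm, tracking rows (r, s, t) with s·270 + t·234 = r:
  row A: (270, 1, 0)   [1·270 + 0·234 = 270]
  row B: (234, 0, 1)   [0·270 + 1·234 = 234]
  270 = 1·234 + 36   → row C = row A − 1·row B = (36, 1, −1)   [check: 1·270 − 1·234 = 36]
  234 = 6·36 + 18   → row D = row B − 6·row C = (18, −6, 7)   [check: −6·270 + 7·234 = 18]
  36 = 2·18 + 0   → remainder 0, stop. gcd = 18 (last nonzero row D).
So gcd(270, 234) = 18, with Bézout identity −6·270 + 7·234 = 18. Containment (⊇): the Bézout identity exhibits 18 as an element of (270, 234), giving (18) ⊆ (270, 234). Containment (⊆): since 18 | 270 and 18 | 234 (270 = 18·15, 234 = 18·13), every Z-linear combination of 270 and 234 is divisible by 18, so (270, 234) ⊆ (18). Therefore (270, 234) = (18), d = 18.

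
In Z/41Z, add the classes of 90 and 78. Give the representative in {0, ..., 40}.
4

Reduce the summands first: 90 ≡ 8, 78 ≡ 37 (mod 41), so 90 + 78 ≡ 8 + 37 (mod 41). 8 + 37 = 45; 45 = 1·41 + 4, so (90 + 78) mod 41 = 4.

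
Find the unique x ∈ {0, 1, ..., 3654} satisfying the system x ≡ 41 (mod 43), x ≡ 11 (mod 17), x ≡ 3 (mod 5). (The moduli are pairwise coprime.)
x ≡ 2578 (mod 3655); the representative in [0, 3655) is 2578

The moduli 43, 17, 5 are pairwise coprime, so by the CRT there is a unique solution mod 43·17·5 = 3655.
Solve by successive substitution. Start with x ≡ 41 (mod 43).
  Combine with x ≡ 11 (mod 17): write x = 41 + 43·t and require 41 + 43·t ≡ 11 (mod 17), i.e. 43·t ≡ 11 − 41 ≡ 4 (mod 17). Since 43^(−1) ≡ 2 (mod 17) (43 ≡ 9 (mod 17)), t ≡ 2·4 ≡ 8 (mod 17). So x ≡ 41 + 43·8 = 385 (mod 731).
  Combine with x ≡ 3 (mod 5): write x = 385 + 731·t and require 385 + 731·t ≡ 3 (mod 5), i.e. 731·t ≡ 3 − 385 ≡ 3 (mod 5). Since 731^(−1) ≡ 1 (mod 5) (731 ≡ 1 (mod 5)), t ≡ 1·3 ≡ 3 (mod 5). So x ≡ 385 + 731·3 = 2578 (mod 3655).
Unique solution in [0, 3655): x = 2578.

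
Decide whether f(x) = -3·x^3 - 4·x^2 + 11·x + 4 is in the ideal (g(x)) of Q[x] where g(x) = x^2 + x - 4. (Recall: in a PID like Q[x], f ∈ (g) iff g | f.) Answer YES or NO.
In Q[x] the ideal (g) consists of all multiples of g, so f ∈ (g) iff g | f, i.e. iff the remainder of f on division by g is 0. Divide f by g (g is monic, so eliminate the leading term of the running remainder at each step):
  leading term -3·x^3: subtract (-3·x)·g(x) = -3·x^3 - 3·x^2 + 12·x, leaving -x^2 - x + 4
  leading term -x^2: subtract (-1)·g(x) = -x^2 - x + 4, leaving 0
The remainder is 0, so f(x) = g(x) · h(x) with h(x) = -3·x - 1. Hence g | f, i.e. f ∈ (g).

Final answer: YES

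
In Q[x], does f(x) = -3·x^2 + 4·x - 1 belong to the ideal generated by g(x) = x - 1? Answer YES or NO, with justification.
YES

In Q[x] the ideal (g) consists of all multiples of g, so f ∈ (g) iff g | f, i.e. iff the remainder of f on division by g is 0. Divide f by g (g is monic, so eliminate the leading term of the running remainder at each step):
  leading term -3·x^2: subtract (-3·x)·g(x) = -3·x^2 + 3·x, leaving x - 1
  leading term x: subtract (1)·g(x) = x - 1, leaving 0
The remainder is 0, so f(x) = g(x) · h(x) with h(x) = 1 - 3·x. Hence g | f, i.e. f ∈ (g).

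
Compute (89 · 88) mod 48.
8

Reduce the factors first: 89 ≡ 41, 88 ≡ 40 (mod 48), so 89 · 88 ≡ 41 · 40 (mod 48). 41 · 40 = 1640. Dividing by 48: 1640 = 34·48 + 8. So (89 · 88) mod 48 = 8.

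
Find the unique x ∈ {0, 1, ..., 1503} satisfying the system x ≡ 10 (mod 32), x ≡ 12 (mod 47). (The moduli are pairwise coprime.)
x ≡ 106 (mod 1504); the representative in [0, 1504) is 106

The moduli 32, 47 are pairwise coprime, so by the CRT there is a unique solution mod 32·47 = 1504.
Solve by successive substitution. Start with x ≡ 10 (mod 32).
  Combine with x ≡ 12 (mod 47): write x = 10 + 32·t and require 10 + 32·t ≡ 12 (mod 47), i.e. 32·t ≡ 12 − 10 ≡ 2 (mod 47). Since 32^(−1) ≡ 25 (mod 47), t ≡ 25·2 ≡ 3 (mod 47). So x ≡ 10 + 32·3 = 106 (mod 1504).
Unique solution in [0, 1504): x = 106.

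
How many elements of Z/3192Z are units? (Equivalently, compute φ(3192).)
An element a ∈ Z/3192Z is a unit iff gcd(a, 3192) = 1, so the number of units is φ(3192). φ is multiplicative, with φ(p^e) = p^e − p^(e−1). Factorise 3192 = 2^3 · 3 · 7 · 19. Then
  φ(3192) = (2^3 − 2^2) · (3 − 1) · (7 − 1) · (19 − 1) = 4 · 2 · 6 · 18 = 864.

Final answer: Z/3192Z has φ(3192) = 864 units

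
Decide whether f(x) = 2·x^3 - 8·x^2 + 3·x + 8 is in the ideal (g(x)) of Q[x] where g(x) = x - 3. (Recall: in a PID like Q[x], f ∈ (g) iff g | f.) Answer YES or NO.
NO

In Q[x] the ideal (g) consists of all multiples of g, so f ∈ (g) iff g | f, i.e. iff the remainder of f on division by g is 0. Divide f by g (g is monic, so eliminate the leading term of the running remainder at each step):
  leading term 2·x^3: subtract (2·x^2)·g(x) = 2·x^3 - 6·x^2, leaving -2·x^2 + 3·x + 8
  leading term -2·x^2: subtract (-2·x)·g(x) = -2·x^2 + 6·x, leaving 8 - 3·x
  leading term -3·x: subtract (-3)·g(x) = 9 - 3·x, leaving -1
The remainder r(x) = -1 ≠ 0 (and deg r < deg g), so g ∤ f, i.e. f ∉ (g).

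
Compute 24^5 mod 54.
Use repeated squaring. Binary(5) = 101. Walk through the bits of the exponent 5 left-to-right: at each bit after the leading one, square the running value, then multiply by 24 if the bit is 1 (always reducing mod 54):
  bit 1 = 1 (leading): start with 24.
  bit 2 = 0: square 24^2 = 576 ≡ 36 (mod 54).
  bit 3 = 1: square 36^2 = 1296 ≡ 0; bit is 1, so multiply 0·24 = 0 (mod 54).
Final value: 24^5 ≡ 0 (mod 54).

Final answer: 0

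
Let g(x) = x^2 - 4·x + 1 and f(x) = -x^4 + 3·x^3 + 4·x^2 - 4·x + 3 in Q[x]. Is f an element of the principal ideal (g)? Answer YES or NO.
NO

In Q[x] the ideal (g) consists of all multiples of g, so f ∈ (g) iff g | f, i.e. iff the remainder of f on division by g is 0. Divide f by g (g is monic, so eliminate the leading term of the running remainder at each step):
  leading term -x^4: subtract (-x^2)·g(x) = -x^4 + 4·x^3 - x^2, leaving -x^3 + 5·x^2 - 4·x + 3
  leading term -x^3: subtract (-x)·g(x) = -x^3 + 4·x^2 - x, leaving x^2 - 3·x + 3
  leading term x^2: subtract (1)·g(x) = x^2 - 4·x + 1, leaving x + 2
The remainder r(x) = x + 2 ≠ 0 (and deg r < deg g), so g ∤ f, i.e. f ∉ (g).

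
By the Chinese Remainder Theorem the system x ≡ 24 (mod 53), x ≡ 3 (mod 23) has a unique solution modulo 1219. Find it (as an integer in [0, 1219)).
x ≡ 1084 (mod 1219); the representative in [0, 1219) is 1084

The moduli 53, 23 are pairwise coprime, so by the CRT there is a unique solution mod 53·23 = 1219.
Solve by successive substitution. Start with x ≡ 24 (mod 53).
  Combine with x ≡ 3 (mod 23): write x = 24 + 53·t and require 24 + 53·t ≡ 3 (mod 23), i.e. 53·t ≡ 3 − 24 ≡ 2 (mod 23). Since 53^(−1) ≡ 10 (mod 23) (53 ≡ 7 (mod 23)), t ≡ 10·2 ≡ 20 (mod 23). So x ≡ 24 + 53·20 = 1084 (mod 1219).
Unique solution in [0, 1219): x = 1084.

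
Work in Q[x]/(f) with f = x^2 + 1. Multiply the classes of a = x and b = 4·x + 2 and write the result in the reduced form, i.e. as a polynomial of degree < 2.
First multiply in Q[x] without reducing: a · b = 4·x^2 + 2·x. Now divide by f(x) = x^2 + 1, eliminating the leading term at each step:
  leading term 4·x^2: subtract (4)·f(x) = 4·x^2 + 4, leaving 2·x - 4
The degree is now < 2, so this is the remainder. Hence a · b ≡ 2·x - 4 in Q[x]/(f).

Final answer: a · b ≡ 2·x - 4 (mod f(x))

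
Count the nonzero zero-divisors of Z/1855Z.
In Z/1855Z each nonzero element is either a unit (gcd with 1855 is 1) or a zero-divisor (gcd > 1). The number of units is φ(1855): factorise 1855 = 5 · 7 · 53, so φ(1855) = (5 − 1) · (7 − 1) · (53 − 1) = 4 · 6 · 52 = 1248. The nonzero elements number 1855 − 1 = 1854. Hence the nonzero zero-divisors number 1854 − 1248 = 606.

Final answer: Z/1855Z has 606 nonzero zero-divisors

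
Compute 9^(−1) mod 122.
Apply the extended Euclidean algorithm to (122, 9), tracking rows (r, s, t) with s·122 + t·9 = r. Each division r_prev = q·r_cur + r_new produces the new row as (previous row) − q·(current row):
  row A: (122, 1, 0)   [1·122 + 0·9 = 122]
  row B: (9, 0, 1)   [0·122 + 1·9 = 9]
  122 = 13·9 + 5   → row C = row A − 13·row B = (5, 1, −13)   [check: 1·122 − 13·9 = 5]
  9 = 1·5 + 4   → row D = row B − 1·row C = (4, −1, 14)   [check: −1·122 + 14·9 = 4]
  5 = 1·4 + 1   → row E = row C − 1·row D = (1, 2, −27)   [check: 2·122 − 27·9 = 1]
  4 = 4·1 + 0   → remainder 0, stop. gcd = 1 (last nonzero row E).
The gcd is 1, so 9 is invertible mod 122. The last nonzero row gives 2·122 − 27·9 = 1, so t = −27. So 9^(−1) ≡ −27 ≡ 95 (mod 122). Verify: 9 · 95 = 855 ≡ 1 (mod 122). ✓

Final answer: 9^(−1) ≡ 95 (mod 122)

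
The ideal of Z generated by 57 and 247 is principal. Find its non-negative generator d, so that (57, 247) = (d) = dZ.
(57, 247) = (19); d = 19

In the PID Z, (a, b) is generated by gcd(a, b). Compute gcd(247, 57) with the extended Euclidean algorithm, tracking rows (r, s, t) with s·247 + t·57 = r:
  row A: (247, 1, 0)   [1·247 + 0·57 = 247]
  row B: (57, 0, 1)   [0·247 + 1·57 = 57]
  247 = 4·57 + 19   → row C = row A − 4·row B = (19, 1, −4)   [check: 1·247 − 4·57 = 19]
  57 = 3·19 + 0   → remainder 0, stop. gcd = 19 (last nonzero row C).
So gcd(57, 247) = 19, with Bézout identity 1·247 − 4·57 = 19. Containment (⊇): the Bézout identity exhibits 19 as an element of (57, 247), giving (19) ⊆ (57, 247). Containment (⊆): since 19 | 57 and 19 | 247 (57 = 19·3, 247 = 19·13), every Z-linear combination of 57 and 247 is divisible by 19, so (57, 247) ⊆ (19). Therefore (57, 247) = (19), d = 19.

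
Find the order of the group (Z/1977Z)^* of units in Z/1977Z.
|(Z/1977Z)^*| = 1316

(Z/1977Z)^* consists of the classes a with gcd(a, 1977) = 1, so its order is φ(1977). φ is multiplicative, with φ(p^e) = p^e − p^(e−1). Factorise 1977 = 3 · 659. Then
  φ(1977) = (3 − 1) · (659 − 1) = 2 · 658 = 1316.
Thus |(Z/1977Z)^*| = 1316.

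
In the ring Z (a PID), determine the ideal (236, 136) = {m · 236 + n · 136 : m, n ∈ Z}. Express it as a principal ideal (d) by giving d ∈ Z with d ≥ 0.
(236, 136) = (4); d = 4

In the PID Z, (a, b) is generated by gcd(a, b). Compute gcd(236, 136) with the extended Euclidean algorithm, tracking rows (r, s, t) with s·236 + t·136 = r:
  row A: (236, 1, 0)   [1·236 + 0·136 = 236]
  row B: (136, 0, 1)   [0·236 + 1·136 = 136]
  236 = 1·136 + 100   → row C = row A − 1·row B = (100, 1, −1)   [check: 1·236 − 1·136 = 100]
  136 = 1·100 + 36   → row D = row B − 1·row C = (36, −1, 2)   [check: −1·236 + 2·136 = 36]
  100 = 2·36 + 28   → row E = row C − 2·row D = (28, 3, −5)   [check: 3·236 − 5·136 = 28]
  36 = 1·28 + 8   → row F = row D − 1·row E = (8, −4, 7)   [check: −4·236 + 7·136 = 8]
  28 = 3·8 + 4   → row G = row E − 3·row F = (4, 15, −26)   [check: 15·236 − 26·136 = 4]
  8 = 2·4 + 0   → remainder 0, stop. gcd = 4 (last nonzero row G).
So gcd(236, 136) = 4, with Bézout identity 15·236 − 26·136 = 4. Containment (⊇): the Bézout identity exhibits 4 as an element of (236, 136), giving (4) ⊆ (236, 136). Containment (⊆): since 4 | 236 and 4 | 136 (236 = 4·59, 136 = 4·34), every Z-linear combination of 236 and 136 is divisible by 4, so (236, 136) ⊆ (4). Therefore (236, 136) = (4), d = 4.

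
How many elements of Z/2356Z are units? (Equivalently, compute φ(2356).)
An element a ∈ Z/2356Z is a unit iff gcd(a, 2356) = 1, so the number of units is φ(2356). φ is multiplicative, with φ(p^e) = p^e − p^(e−1). Factorise 2356 = 2^2 · 19 · 31. Then
  φ(2356) = (2^2 − 2^1) · (19 − 1) · (31 − 1) = 2 · 18 · 30 = 1080.

Final answer: Z/2356Z has φ(2356) = 1080 units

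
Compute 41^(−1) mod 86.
Apply the extended Euclidean algorithm to (86, 41), tracking rows (r, s, t) with s·86 + t·41 = r. Each division r_prev = q·r_cur + r_new produces the new row as (previous row) − q·(current row):
  row A: (86, 1, 0)   [1·86 + 0·41 = 86]
  row B: (41, 0, 1)   [0·86 + 1·41 = 41]
  86 = 2·41 + 4   → row C = row A − 2·row B = (4, 1, −2)   [check: 1·86 − 2·41 = 4]
  41 = 10·4 + 1   → row D = row B − 10·row C = (1, −10, 21)   [check: −10·86 + 21·41 = 1]
  4 = 4·1 + 0   → remainder 0, stop. gcd = 1 (last nonzero row D).
The gcd is 1, so 41 is invertible mod 86. The last nonzero row gives −10·86 + 21·41 = 1, so t = 21. So 41^(−1) ≡ 21 (mod 86). Verify: 41 · 21 = 861 ≡ 1 (mod 86). ✓

Final answer: 41^(−1) ≡ 21 (mod 86)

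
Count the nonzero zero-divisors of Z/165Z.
Z/165Z has 84 nonzero zero-divisors

In Z/165Z each nonzero element is either a unit (gcd with 165 is 1) or a zero-divisor (gcd > 1). The number of units is φ(165): factorise 165 = 3 · 5 · 11, so φ(165) = (3 − 1) · (5 − 1) · (11 − 1) = 2 · 4 · 10 = 80. The nonzero elements number 165 − 1 = 164. Hence the nonzero zero-divisors number 164 − 80 = 84.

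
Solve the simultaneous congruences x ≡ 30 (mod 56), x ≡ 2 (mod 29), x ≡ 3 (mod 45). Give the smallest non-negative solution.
The moduli 56, 29, 45 are pairwise coprime, so by the CRT there is a unique solution mod 56·29·45 = 73080.
Solve by successive substitution. Start with x ≡ 30 (mod 56).
  Combine with x ≡ 2 (mod 29): write x = 30 + 56·t and require 30 + 56·t ≡ 2 (mod 29), i.e. 56·t ≡ 2 − 30 ≡ 1 (mod 29). Since 56^(−1) ≡ 14 (mod 29) (56 ≡ 27 (mod 29)), t ≡ 14·1 ≡ 14 (mod 29). So x ≡ 30 + 56·14 = 814 (mod 1624).
  Combine with x ≡ 3 (mod 45): write x = 814 + 1624·t and require 814 + 1624·t ≡ 3 (mod 45), i.e. 1624·t ≡ 3 − 814 ≡ 44 (mod 45). Since 1624^(−1) ≡ 34 (mod 45) (1624 ≡ 4 (mod 45)), t ≡ 34·44 ≡ 11 (mod 45). So x ≡ 814 + 1624·11 = 18678 (mod 73080).
Unique solution in [0, 73080): x = 18678.

Final answer: x ≡ 18678 (mod 73080); the representative in [0, 73080) is 18678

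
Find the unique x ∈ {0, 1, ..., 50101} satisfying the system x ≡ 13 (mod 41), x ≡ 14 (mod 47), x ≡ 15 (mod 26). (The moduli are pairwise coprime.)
x ≡ 11247 (mod 50102); the representative in [0, 50102) is 11247

The moduli 41, 47, 26 are pairwise coprime, so by the CRT there is a unique solution mod 41·47·26 = 50102.
Solve by successive substitution. Start with x ≡ 13 (mod 41).
  Combine with x ≡ 14 (mod 47): write x = 13 + 41·t and require 13 + 41·t ≡ 14 (mod 47), i.e. 41·t ≡ 14 − 13 ≡ 1 (mod 47). Since 41^(−1) ≡ 39 (mod 47), t ≡ 39·1 ≡ 39 (mod 47). So x ≡ 13 + 41·39 = 1612 (mod 1927).
  Combine with x ≡ 15 (mod 26): write x = 1612 + 1927·t and require 1612 + 1927·t ≡ 15 (mod 26), i.e. 1927·t ≡ 15 − 1612 ≡ 15 (mod 26). Since 1927^(−1) ≡ 9 (mod 26) (1927 ≡ 3 (mod 26)), t ≡ 9·15 ≡ 5 (mod 26). So x ≡ 1612 + 1927·5 = 11247 (mod 50102).
Unique solution in [0, 50102): x = 11247.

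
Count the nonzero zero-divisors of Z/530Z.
Z/530Z has 321 nonzero zero-divisors

In Z/530Z each nonzero element is either a unit (gcd with 530 is 1) or a zero-divisor (gcd > 1). The number of units is φ(530): factorise 530 = 2 · 5 · 53, so φ(530) = (2 − 1) · (5 − 1) · (53 − 1) = 1 · 4 · 52 = 208. The nonzero elements number 530 − 1 = 529. Hence the nonzero zero-divisors number 529 − 208 = 321.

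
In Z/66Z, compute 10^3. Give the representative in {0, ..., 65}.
Use repeated squaring. Binary(3) = 11. Walk through the bits of the exponent 3 left-to-right: at each bit after the leading one, square the running value, then multiply by 10 if the bit is 1 (always reducing mod 66):
  bit 1 = 1 (leading): start with 10.
  bit 2 = 1: square 10^2 = 100 ≡ 34; bit is 1, so multiply 34·10 = 340 ≡ 10 (mod 66).
Final value: 10^3 ≡ 10 (mod 66).

Final answer: 10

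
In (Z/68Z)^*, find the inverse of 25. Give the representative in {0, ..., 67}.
25^(−1) ≡ 49 (mod 68)

Apply the extended Euclidean algorithm to (68, 25), tracking rows (r, s, t) with s·68 + t·25 = r. Each division r_prev = q·r_cur + r_new produces the new row as (previous row) − q·(current row):
  row A: (68, 1, 0)   [1·68 + 0·25 = 68]
  row B: (25, 0, 1)   [0·68 + 1·25 = 25]
  68 = 2·25 + 18   → row C = row A − 2·row B = (18, 1, −2)   [check: 1·68 − 2·25 = 18]
  25 = 1·18 + 7   → row D = row B − 1·row C = (7, −1, 3)   [check: −1·68 + 3·25 = 7]
  18 = 2·7 + 4   → row E = row C − 2·row D = (4, 3, −8)   [check: 3·68 − 8·25 = 4]
  7 = 1·4 + 3   → row F = row D − 1·row E = (3, −4, 11)   [check: −4·68 + 11·25 = 3]
  4 = 1·3 + 1   → row G = row E − 1·row F = (1, 7, −19)   [check: 7·68 − 19·25 = 1]
  3 = 3·1 + 0   → remainder 0, stop. gcd = 1 (last nonzero row G).
The gcd is 1, so 25 is invertible mod 68. The last nonzero row gives 7·68 − 19·25 = 1, so t = −19. So 25^(−1) ≡ −19 ≡ 49 (mod 68). Verify: 25 · 49 = 1225 ≡ 1 (mod 68). ✓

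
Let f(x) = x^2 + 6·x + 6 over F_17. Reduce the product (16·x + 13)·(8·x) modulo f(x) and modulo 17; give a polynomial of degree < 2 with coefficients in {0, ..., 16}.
a · b ≡ 16·x + 14 (mod f(x))

Multiply as integer polynomials: a · b = 128·x^2 + 104·x. Reducing coefficients mod 17: a · b ≡ 9·x^2 + 2·x. Now divide by f(x) = x^2 + 6·x + 6 in F_17[x], eliminating the leading term at each step:
  leading term 9·x^2: subtract (9)·f(x) = 9·x^2 + 3·x + 3, leaving 16·x + 14 (coefficients mod 17)
The degree is now < 2, so this is the remainder. Hence a · b ≡ 16·x + 14 in F_17[x]/(f).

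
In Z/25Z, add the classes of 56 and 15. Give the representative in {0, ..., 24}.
Reduce the summands first: 56 ≡ 6 (mod 25), so 56 + 15 ≡ 6 + 15 (mod 25). 6 + 15 = 21; 21 = 0·25 + 21, so (56 + 15) mod 25 = 21.

Final answer: 21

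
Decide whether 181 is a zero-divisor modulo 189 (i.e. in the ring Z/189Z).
NO

gcd(181, 189) = 1, so 181 is a unit in Z/189Z (it has a multiplicative inverse). A unit cannot be a zero-divisor: if 181·b ≡ 0 then multiplying both sides by 181^(−1) gives b ≡ 0. So 181 is not a zero-divisor.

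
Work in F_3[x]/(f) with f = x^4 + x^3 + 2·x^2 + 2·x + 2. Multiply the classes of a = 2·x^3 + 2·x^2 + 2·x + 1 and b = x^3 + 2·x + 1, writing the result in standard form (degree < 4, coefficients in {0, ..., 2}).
Multiply as integer polynomials: a · b = 2·x^6 + 2·x^5 + 6·x^4 + 7·x^3 + 6·x^2 + 4·x + 1. Reducing coefficients mod 3: a · b ≡ 2·x^6 + 2·x^5 + x^3 + x + 1. Now divide by f(x) = x^4 + x^3 + 2·x^2 + 2·x + 2 in F_3[x], eliminating the leading term at each step:
  leading term 2·x^6: subtract (2·x^2)·f(x) = 2·x^6 + 2·x^5 + x^4 + x^3 + x^2, leaving 2·x^4 + 2·x^2 + x + 1 (coefficients mod 3)
  leading term 2·x^4: subtract (2)·f(x) = 2·x^4 + 2·x^3 + x^2 + x + 1, leaving x^3 + x^2 (coefficients mod 3)
The degree is now < 4, so this is the remainder. Hence a · b ≡ x^3 + x^2 in F_3[x]/(f).

Final answer: a · b ≡ x^3 + x^2 (mod f(x))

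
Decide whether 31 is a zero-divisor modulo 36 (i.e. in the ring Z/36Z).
NO

gcd(31, 36) = 1, so 31 is a unit in Z/36Z (it has a multiplicative inverse). A unit cannot be a zero-divisor: if 31·b ≡ 0 then multiplying both sides by 31^(−1) gives b ≡ 0. So 31 is not a zero-divisor.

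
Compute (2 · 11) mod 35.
Both factors are already reduced mod 35. 2 · 11 = 22. Dividing by 35: 22 = 0·35 + 22. So (2 · 11) mod 35 = 22.

Final answer: 22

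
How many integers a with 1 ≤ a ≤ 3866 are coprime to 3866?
1932

The number of a ∈ {1, ..., 3866} with gcd(a, 3866) = 1 is by definition Euler's totient φ(3866). φ is multiplicative, with φ(p^e) = p^e − p^(e−1). Factorise 3866 = 2 · 1933. Then
  φ(3866) = (2 − 1) · (1933 − 1) = 1 · 1932 = 1932.
So there are 1932 such integers.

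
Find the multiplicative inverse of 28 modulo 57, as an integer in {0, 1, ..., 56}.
Apply the extended Euclidean algorithm to (57, 28), tracking rows (r, s, t) with s·57 + t·28 = r. Each division r_prev = q·r_cur + r_new produces the new row as (previous row) − q·(current row):
  row A: (57, 1, 0)   [1·57 + 0·28 = 57]
  row B: (28, 0, 1)   [0·57 + 1·28 = 28]
  57 = 2·28 + 1   → row C = row A − 2·row B = (1, 1, −2)   [check: 1·57 − 2·28 = 1]
  28 = 28·1 + 0   → remainder 0, stop. gcd = 1 (last nonzero row C).
The gcd is 1, so 28 is invertible mod 57. The last nonzero row gives 1·57 − 2·28 = 1, so t = −2. So 28^(−1) ≡ −2 ≡ 55 (mod 57). Verify: 28 · 55 = 1540 ≡ 1 (mod 57). ✓

Final answer: 28^(−1) ≡ 55 (mod 57)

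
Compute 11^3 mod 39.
5

Use repeated squaring. Binary(3) = 11. Walk through the bits of the exponent 3 left-to-right: at each bit after the leading one, square the running value, then multiply by 11 if the bit is 1 (always reducing mod 39):
  bit 1 = 1 (leading): start with 11.
  bit 2 = 1: square 11^2 = 121 ≡ 4; bit is 1, so multiply 4·11 = 44 ≡ 5 (mod 39).
Final value: 11^3 ≡ 5 (mod 39).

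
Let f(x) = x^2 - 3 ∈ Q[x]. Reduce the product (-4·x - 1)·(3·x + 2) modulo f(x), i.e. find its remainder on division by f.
First multiply in Q[x] without reducing: a · b = -12·x^2 - 11·x - 2. Now divide by f(x) = x^2 - 3, eliminating the leading term at each step:
  leading term -12·x^2: subtract (-12)·f(x) = 36 - 12·x^2, leaving -11·x - 38
The degree is now < 2, so this is the remainder. Hence a · b ≡ -11·x - 38 in Q[x]/(f).

Final answer: a · b ≡ -11·x - 38 (mod f(x))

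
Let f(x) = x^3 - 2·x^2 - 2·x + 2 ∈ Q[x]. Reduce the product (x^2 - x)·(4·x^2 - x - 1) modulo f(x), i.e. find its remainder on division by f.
First multiply in Q[x] without reducing: a · b = 4·x^4 - 5·x^3 + x. Now divide by f(x) = x^3 - 2·x^2 - 2·x + 2, eliminating the leading term at each step:
  leading term 4·x^4: subtract (4·x)·f(x) = 4·x^4 - 8·x^3 - 8·x^2 + 8·x, leaving 3·x^3 + 8·x^2 - 7·x
  leading term 3·x^3: subtract (3)·f(x) = 3·x^3 - 6·x^2 - 6·x + 6, leaving 14·x^2 - x - 6
The degree is now < 3, so this is the remainder. Hence a · b ≡ 14·x^2 - x - 6 in Q[x]/(f).

Final answer: a · b ≡ 14·x^2 - x - 6 (mod f(x))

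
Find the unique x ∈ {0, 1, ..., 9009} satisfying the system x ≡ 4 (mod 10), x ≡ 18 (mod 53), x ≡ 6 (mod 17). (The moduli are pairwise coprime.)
The moduli 10, 53, 17 are pairwise coprime, so by the CRT there is a unique solution mod 10·53·17 = 9010.
Solve by successive substitution. Start with x ≡ 4 (mod 10).
  Combine with x ≡ 18 (mod 53): write x = 4 + 10·t and require 4 + 10·t ≡ 18 (mod 53), i.e. 10·t ≡ 18 − 4 ≡ 14 (mod 53). Since 10^(−1) ≡ 16 (mod 53), t ≡ 16·14 ≡ 12 (mod 53). So x ≡ 4 + 10·12 = 124 (mod 530).
  Combine with x ≡ 6 (mod 17): write x = 124 + 530·t and require 124 + 530·t ≡ 6 (mod 17), i.e. 530·t ≡ 6 − 124 ≡ 1 (mod 17). Since 530^(−1) ≡ 6 (mod 17) (530 ≡ 3 (mod 17)), t ≡ 6·1 ≡ 6 (mod 17). So x ≡ 124 + 530·6 = 3304 (mod 9010).
Unique solution in [0, 9010): x = 3304.

Final answer: x ≡ 3304 (mod 9010); the representative in [0, 9010) is 3304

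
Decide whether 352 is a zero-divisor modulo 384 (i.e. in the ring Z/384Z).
YES

gcd(352, 384) = 32 > 1, so 352 is not a unit in Z/384Z. In Z/nZ every nonzero non-unit is a zero-divisor: explicitly, take b = 384/gcd = 12 ≠ 0 (mod 384); then 352·12 = 4224 = 11·384, i.e. 352·12 ≡ 0 (mod 384). So 352 is a zero-divisor.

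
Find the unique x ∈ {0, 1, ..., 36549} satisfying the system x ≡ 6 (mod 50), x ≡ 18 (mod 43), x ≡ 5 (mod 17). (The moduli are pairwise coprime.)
The moduli 50, 43, 17 are pairwise coprime, so by the CRT there is a unique solution mod 50·43·17 = 36550.
Solve by successive substitution. Start with x ≡ 6 (mod 50).
  Combine with x ≡ 18 (mod 43): write x = 6 + 50·t and require 6 + 50·t ≡ 18 (mod 43), i.e. 50·t ≡ 18 − 6 ≡ 12 (mod 43). Since 50^(−1) ≡ 37 (mod 43) (50 ≡ 7 (mod 43)), t ≡ 37·12 ≡ 14 (mod 43). So x ≡ 6 + 50·14 = 706 (mod 2150).
  Combine with x ≡ 5 (mod 17): write x = 706 + 2150·t and require 706 + 2150·t ≡ 5 (mod 17), i.e. 2150·t ≡ 5 − 706 ≡ 13 (mod 17). Since 2150^(−1) ≡ 15 (mod 17) (2150 ≡ 8 (mod 17)), t ≡ 15·13 ≡ 8 (mod 17). So x ≡ 706 + 2150·8 = 17906 (mod 36550).
Unique solution in [0, 36550): x = 17906.

Final answer: x ≡ 17906 (mod 36550); the representative in [0, 36550) is 17906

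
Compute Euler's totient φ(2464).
φ(2464) = 960

φ is multiplicative, with φ(p^e) = p^e − p^(e−1). Factorise 2464 = 2^5 · 7 · 11. Then
  φ(2464) = (2^5 − 2^4) · (7 − 1) · (11 − 1) = 16 · 6 · 10 = 960.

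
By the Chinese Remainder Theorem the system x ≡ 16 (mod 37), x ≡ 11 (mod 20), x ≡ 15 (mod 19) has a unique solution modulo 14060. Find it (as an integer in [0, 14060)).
The moduli 37, 20, 19 are pairwise coprime, so by the CRT there is a unique solution mod 37·20·19 = 14060.
Solve by successive substitution. Start with x ≡ 16 (mod 37).
  Combine with x ≡ 11 (mod 20): write x = 16 + 37·t and require 16 + 37·t ≡ 11 (mod 20), i.e. 37·t ≡ 11 − 16 ≡ 15 (mod 20). Since 37^(−1) ≡ 13 (mod 20) (37 ≡ 17 (mod 20)), t ≡ 13·15 ≡ 15 (mod 20). So x ≡ 16 + 37·15 = 571 (mod 740).
  Combine with x ≡ 15 (mod 19): write x = 571 + 740·t and require 571 + 740·t ≡ 15 (mod 19), i.e. 740·t ≡ 15 − 571 ≡ 14 (mod 19). Since 740^(−1) ≡ 18 (mod 19) (740 ≡ 18 (mod 19)), t ≡ 18·14 ≡ 5 (mod 19). So x ≡ 571 + 740·5 = 4271 (mod 14060).
Unique solution in [0, 14060): x = 4271.

Final answer: x ≡ 4271 (mod 14060); the representative in [0, 14060) is 4271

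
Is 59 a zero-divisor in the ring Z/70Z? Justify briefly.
gcd(59, 70) = 1, so 59 is a unit in Z/70Z (it has a multiplicative inverse). A unit cannot be a zero-divisor: if 59·b ≡ 0 then multiplying both sides by 59^(−1) gives b ≡ 0. So 59 is not a zero-divisor.

Final answer: NO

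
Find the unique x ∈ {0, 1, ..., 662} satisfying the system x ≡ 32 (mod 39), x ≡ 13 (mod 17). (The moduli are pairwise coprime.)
x ≡ 149 (mod 663); the representative in [0, 663) is 149

The moduli 39, 17 are pairwise coprime, so by the CRT there is a unique solution mod 39·17 = 663.
Solve by successive substitution. Start with x ≡ 32 (mod 39).
  Combine with x ≡ 13 (mod 17): write x = 32 + 39·t and require 32 + 39·t ≡ 13 (mod 17), i.e. 39·t ≡ 13 − 32 ≡ 15 (mod 17). Since 39^(−1) ≡ 7 (mod 17) (39 ≡ 5 (mod 17)), t ≡ 7·15 ≡ 3 (mod 17). So x ≡ 32 + 39·3 = 149 (mod 663).
Unique solution in [0, 663): x = 149.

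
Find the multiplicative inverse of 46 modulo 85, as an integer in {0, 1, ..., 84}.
Apply the extended Euclidean algorithm to (85, 46), tracking rows (r, s, t) with s·85 + t·46 = r. Each division r_prev = q·r_cur + r_new produces the new row as (previous row) − q·(current row):
  row A: (85, 1, 0)   [1·85 + 0·46 = 85]
  row B: (46, 0, 1)   [0·85 + 1·46 = 46]
  85 = 1·46 + 39   → row C = row A − 1·row B = (39, 1, −1)   [check: 1·85 − 1·46 = 39]
  46 = 1·39 + 7   → row D = row B − 1·row C = (7, −1, 2)   [check: −1·85 + 2·46 = 7]
  39 = 5·7 + 4   → row E = row C − 5·row D = (4, 6, −11)   [check: 6·85 − 11·46 = 4]
  7 = 1·4 + 3   → row F = row D − 1·row E = (3, −7, 13)   [check: −7·85 + 13·46 = 3]
  4 = 1·3 + 1   → row G = row E − 1·row F = (1, 13, −24)   [check: 13·85 − 24·46 = 1]
  3 = 3·1 + 0   → remainder 0, stop. gcd = 1 (last nonzero row G).
The gcd is 1, so 46 is invertible mod 85. The last nonzero row gives 13·85 − 24·46 = 1, so t = −24. So 46^(−1) ≡ −24 ≡ 61 (mod 85). Verify: 46 · 61 = 2806 ≡ 1 (mod 85). ✓

Final answer: 46^(−1) ≡ 61 (mod 85)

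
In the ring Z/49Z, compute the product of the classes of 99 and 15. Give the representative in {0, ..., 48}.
15

Reduce the factors first: 99 ≡ 1 (mod 49), so 99 · 15 ≡ 1 · 15 (mod 49). 1 · 15 = 15. Dividing by 49: 15 = 0·49 + 15. So (99 · 15) mod 49 = 15.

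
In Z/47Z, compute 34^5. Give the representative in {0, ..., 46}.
7

Use repeated squaring. Binary(5) = 101. Walk through the bits of the exponent 5 left-to-right: at each bit after the leading one, square the running value, then multiply by 34 if the bit is 1 (always reducing mod 47):
  bit 1 = 1 (leading): start with 34.
  bit 2 = 0: square 34^2 = 1156 ≡ 28 (mod 47).
  bit 3 = 1: square 28^2 = 784 ≡ 32; bit is 1, so multiply 32·34 = 1088 ≡ 7 (mod 47).
Final value: 34^5 ≡ 7 (mod 47).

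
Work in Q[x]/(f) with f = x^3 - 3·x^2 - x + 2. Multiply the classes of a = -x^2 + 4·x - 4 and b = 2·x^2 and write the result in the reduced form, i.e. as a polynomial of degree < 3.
a · b ≡ -4·x^2 + 6·x - 4 (mod f(x))

First multiply in Q[x] without reducing: a · b = -2·x^4 + 8·x^3 - 8·x^2. Now divide by f(x) = x^3 - 3·x^2 - x + 2, eliminating the leading term at each step:
  leading term -2·x^4: subtract (-2·x)·f(x) = -2·x^4 + 6·x^3 + 2·x^2 - 4·x, leaving 2·x^3 - 10·x^2 + 4·x
  leading term 2·x^3: subtract (2)·f(x) = 2·x^3 - 6·x^2 - 2·x + 4, leaving -4·x^2 + 6·x - 4
The degree is now < 3, so this is the remainder. Hence a · b ≡ -4·x^2 + 6·x - 4 in Q[x]/(f).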